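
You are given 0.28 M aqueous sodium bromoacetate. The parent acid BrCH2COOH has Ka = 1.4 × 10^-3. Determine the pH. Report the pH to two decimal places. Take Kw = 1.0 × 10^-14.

BrCH2COO- is the conjugate base of the weak acid BrCH2COOH.
Kb = Kw/Ka = 1.0×10^-14 / 1.4 × 10^-3 = 7.14 × 10^-12
Kb = [OH-]²/(0.28 − [OH-]) = 7.14 × 10^-12
Since Kb ≪ C₀, [OH-] ≈ √(Kb·C₀) = 1.41 × 10^-6 M.
pOH = 5.85, so pH = 14.00 − pOH = 8.15

pH = 8.15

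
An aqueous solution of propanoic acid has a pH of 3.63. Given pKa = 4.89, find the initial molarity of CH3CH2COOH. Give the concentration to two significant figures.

C₀ = 4.5 × 10^-3 M

[H+] = 10^(-3.63) = 2.34 × 10^-4 M = x
Ka = 10^(−4.89) = 1.29 × 10^-5
Ka = x²/(C₀ − x) ⇒ C₀ = x + x²/Ka
C₀ = 2.34 × 10^-4 + (2.34 × 10^-4)²/(1.29 × 10^-5) = 4.48 × 10^-3 M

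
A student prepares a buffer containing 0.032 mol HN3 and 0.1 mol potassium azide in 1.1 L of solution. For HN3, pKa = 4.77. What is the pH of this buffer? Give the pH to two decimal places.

pH = 5.26

Using pH = pKa + log([base]/[acid]) with [base]/[acid] = 0.1/0.032:
pH = 4.77 + (+0.495) = 5.26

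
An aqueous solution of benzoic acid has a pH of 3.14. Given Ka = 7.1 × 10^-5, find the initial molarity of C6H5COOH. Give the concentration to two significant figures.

C₀ = 8.1 × 10^-3 M

[H+] = 10^(-3.14) = 7.24 × 10^-4 M = x
Ka = x²/(C₀ − x) ⇒ C₀ = x + x²/Ka
C₀ = 7.24 × 10^-4 + (7.24 × 10^-4)²/(7.1 × 10^-5) = 8.11 × 10^-3 M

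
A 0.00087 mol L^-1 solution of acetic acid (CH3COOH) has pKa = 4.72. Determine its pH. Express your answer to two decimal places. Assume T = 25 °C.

pH = 3.92

CH3COOH ⇌ CH3COO- + H+
Ka = 10^(−4.72) = 1.91 × 10^-5
Ka = [H+]²/(0.00087 − [H+]) = 1.91 × 10^-5
The 5% rule fails; solving [H+]² + Ka·[H+] − Ka·C₀ = 0 exactly:
[H+] = [−1.91e-05 + √(1.91e-05² + 6.65e-08)]/2 = 1.20 × 10^-4 M
pH = −log(1.20 × 10^-4) = 3.92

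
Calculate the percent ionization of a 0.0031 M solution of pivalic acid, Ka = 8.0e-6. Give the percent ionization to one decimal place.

5.0%

(CH3)3CCOOH ⇌ (CH3)3CCOO- + H+; let x = [H+] at equilibrium.
Ka = x²/(C₀ − x); solving the quadratic gives x = 1.54 × 10^-4 M.
Fraction ionized = 1.54 × 10^-4 / 0.0031 = 0.0497 → 5.0%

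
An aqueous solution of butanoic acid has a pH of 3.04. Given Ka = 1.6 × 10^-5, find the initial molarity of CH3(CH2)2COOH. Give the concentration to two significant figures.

[H+] = 10^(-3.04) = 9.12 × 10^-4 M = x
Ka = x²/(C₀ − x) ⇒ C₀ = x + x²/Ka
C₀ = 9.12 × 10^-4 + (9.12 × 10^-4)²/(1.6 × 10^-5) = 5.29 × 10^-2 M

C₀ = 5.3 × 10^-2 M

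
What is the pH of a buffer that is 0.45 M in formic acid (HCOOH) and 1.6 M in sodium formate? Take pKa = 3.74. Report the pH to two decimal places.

Henderson–Hasselbalch: pH = pKa + log([HCOO-]/[HCOOH]) = 3.74 + log(1.6/0.45)
pH = 3.74 + (+0.551) = 4.29

pH = 4.29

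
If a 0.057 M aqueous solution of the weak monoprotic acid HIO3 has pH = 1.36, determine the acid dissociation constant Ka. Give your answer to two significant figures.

Ka = 1.4 × 10^-1

[H+] = 10^(-1.36) = 4.37 × 10^-2 M
At equilibrium [HA] = 0.057 − 4.37 × 10^-2 = 1.33 × 10^-2 M
Ka = [H+][A-]/[HA] = (4.37 × 10^-2)² / 1.33 × 10^-2 = 1.4 × 10^-1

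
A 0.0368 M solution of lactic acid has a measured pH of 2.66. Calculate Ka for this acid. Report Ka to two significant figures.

[H+] = 10^(-2.66) = 2.19 × 10^-3 M
At equilibrium [HA] = 0.0368 − 2.19 × 10^-3 = 3.46 × 10^-2 M
Ka = [H+][A-]/[HA] = (2.19 × 10^-3)² / 3.46 × 10^-2 = 1.4 × 10^-4

Ka = 1.4 × 10^-4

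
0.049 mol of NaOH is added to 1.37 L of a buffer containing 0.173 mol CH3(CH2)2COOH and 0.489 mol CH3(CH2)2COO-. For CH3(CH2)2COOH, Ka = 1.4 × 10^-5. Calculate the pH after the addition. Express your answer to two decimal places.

pH = 5.49

OH- converts CH3(CH2)2COOH to CH3(CH2)2COO-: CH3(CH2)2COOH → 0.124 mol, CH3(CH2)2COO- → 0.538 mol.
pKa = −log(1.4 × 10^-5) = 4.854
pH = pKa + log([A⁻]/[HA]) = 4.854 + log(0.538/0.124) = 4.854 +0.637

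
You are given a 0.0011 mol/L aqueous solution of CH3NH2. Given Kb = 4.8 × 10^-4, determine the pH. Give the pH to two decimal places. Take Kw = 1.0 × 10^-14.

pH = 10.72

CH3NH2 + H2O ⇌ CH3NH3+ + OH-
Kb = x²/(0.0011 − x) = 4.8 × 10^-4
x is not negligible relative to C₀; solve x² + 0.00048·x − 5.28e-07 = 0.
x = (−Kb + √(Kb² + 4·Kb·C₀))/2 = 5.25 × 10^-4 M
pOH = −log(5.25 × 10^-4) = 3.28; pH = 14.00 − 3.28 = 10.72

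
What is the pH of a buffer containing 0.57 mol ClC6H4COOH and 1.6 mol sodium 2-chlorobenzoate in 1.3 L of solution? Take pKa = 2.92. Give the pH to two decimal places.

pH = 3.37

Henderson–Hasselbalch: pH = pKa + log([ClC6H4COO-]/[ClC6H4COOH]) = 2.92 + log(1.6/0.57)
pH = 2.92 + (+0.448) = 3.37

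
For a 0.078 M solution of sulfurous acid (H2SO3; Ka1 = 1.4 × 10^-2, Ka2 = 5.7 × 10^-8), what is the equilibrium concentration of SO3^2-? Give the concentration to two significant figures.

First ionization gives [H+] ≈ [HSO3-] = 2.68 × 10^-2 M.
Second step: Ka2 = [H+][SO3^2-]/[HSO3-] ≈ [SO3^2-] (since [H+] ≈ [HSO3-]).
So [SO3^2-] ≈ Ka2.

5.7 × 10^-8 M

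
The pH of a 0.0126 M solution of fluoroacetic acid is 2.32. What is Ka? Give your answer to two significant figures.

[H+] = 10^(-2.32) = 4.79 × 10^-3 M
At equilibrium [HA] = 0.0126 − 4.79 × 10^-3 = 7.81 × 10^-3 M
Ka = [H+][A-]/[HA] = (4.79 × 10^-3)² / 7.81 × 10^-3 = 2.9 × 10^-3

Ka = 2.9 × 10^-3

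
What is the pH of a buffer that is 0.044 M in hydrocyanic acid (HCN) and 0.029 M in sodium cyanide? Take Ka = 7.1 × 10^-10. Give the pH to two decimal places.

pKa = −log(7.1 × 10^-10) = 9.149
pH = pKa + log([A⁻]/[HA]) = 9.149 + log(0.029/0.044)
pH = 9.149 + (-0.181) = 8.97

pH = 8.97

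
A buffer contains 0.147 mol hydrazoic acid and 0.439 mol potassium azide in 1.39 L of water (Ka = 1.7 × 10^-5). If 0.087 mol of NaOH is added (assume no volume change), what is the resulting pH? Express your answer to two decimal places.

After neutralization: n(HN3) = 0.06 mol, n(N3-) = 0.526 mol.
pKa = −log(1.7 × 10^-5) = 4.770
pH = pKa + log([A⁻]/[HA]) = 4.770 + log(0.526/0.06) = 4.770 +0.943

pH = 5.71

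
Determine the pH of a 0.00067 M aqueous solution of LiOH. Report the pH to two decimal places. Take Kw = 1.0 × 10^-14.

pH = 10.83

LiOH is a strong base; [OH-] = 0.00067 M.
pOH = -log(0.00067) = 3.17
pH = 14.00 - 3.17 = 10.83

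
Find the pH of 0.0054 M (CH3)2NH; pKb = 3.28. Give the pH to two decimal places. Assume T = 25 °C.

(CH3)2NH + H2O ⇌ (CH3)2NH2+ + OH-
Kb = 10^(−3.28) = 5.25 × 10^-4
Kb = [OH-]²/(0.0054 − [OH-]) = 5.25 × 10^-4
Here C₀/Kb ≈ 10.3, so the small-[OH-] approximation fails. Use the quadratic:
[OH-] = (−Kb + √(Kb² + 4·Kb·C₀))/2 = 1.44 × 10^-3 M
pOH = −log(1.44 × 10^-3) = 2.84; pH = 14.00 − 2.84 = 11.16

pH = 11.16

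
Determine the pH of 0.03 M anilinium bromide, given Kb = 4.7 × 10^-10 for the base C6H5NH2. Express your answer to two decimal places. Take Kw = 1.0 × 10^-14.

pH = 3.10

C6H5NH3+ is the conjugate acid of the weak base C6H5NH2.
Ka = Kw/Kb = 1.0×10^-14 / 4.7 × 10^-10 = 2.13 × 10^-5
From the ICE table, Ka = x²/(0.03 − x) = 2.13 × 10^-5.
Assume x ≪ 0.03: x ≈ √(2.13 × 10^-5 × 0.03) = 7.99 × 10^-4 M
(x/C₀ = 2.7% < 5%, so the approximation holds.)
pH = −log[H+] = −log(7.99 × 10^-4) = 3.10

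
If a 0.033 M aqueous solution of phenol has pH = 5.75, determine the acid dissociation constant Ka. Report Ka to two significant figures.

Ka = 9.6 × 10^-11

[H+] = 10^(-5.75) = 1.78 × 10^-6 M
At equilibrium [HA] = 0.033 − 1.78 × 10^-6 = 3.30 × 10^-2 M
Ka = [H+][A-]/[HA] = (1.78 × 10^-6)² / 3.30 × 10^-2 = 9.6 × 10^-11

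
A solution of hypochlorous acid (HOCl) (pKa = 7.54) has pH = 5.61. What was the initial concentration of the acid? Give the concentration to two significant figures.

C₀ = 2.1 × 10^-4 M

[H+] = 10^(-5.61) = 2.45 × 10^-6 M = x
Ka = 10^(−7.54) = 2.88 × 10^-8
Ka = x²/(C₀ − x) ⇒ C₀ = x + x²/Ka
C₀ = 2.45 × 10^-6 + (2.45 × 10^-6)²/(2.88 × 10^-8) = 2.11 × 10^-4 M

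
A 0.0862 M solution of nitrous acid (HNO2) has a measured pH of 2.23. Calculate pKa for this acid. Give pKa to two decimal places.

pKa = 3.36

[H+] = 10^(-2.23) = 5.89 × 10^-3 M
At equilibrium [HA] = 0.0862 − 5.89 × 10^-3 = 8.03 × 10^-2 M
Ka = [H+][A-]/[HA] = (5.89 × 10^-3)² / 8.03 × 10^-2 = 4.32 × 10^-4
pKa = -log(4.32 × 10^-4) = 3.36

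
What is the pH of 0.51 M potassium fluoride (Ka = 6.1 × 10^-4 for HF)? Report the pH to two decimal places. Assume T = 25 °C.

pH = 8.46

F- is the conjugate base of the weak acid HF.
Kb = Kw/Ka = 1.0×10^-14 / 6.1 × 10^-4 = 1.64 × 10^-11
From the ICE table, Kb = [OH-]²/(0.51 − [OH-]) = 1.64 × 10^-11.
Assume [OH-] ≪ 0.51: [OH-] ≈ √(1.64 × 10^-11 × 0.51) = 2.89 × 10^-6 M
Check: 0.00057% ionized — well under 5%, approximation valid.
pOH = −log(2.89 × 10^-6) = 5.54; pH = 14.00 − 5.54 = 8.46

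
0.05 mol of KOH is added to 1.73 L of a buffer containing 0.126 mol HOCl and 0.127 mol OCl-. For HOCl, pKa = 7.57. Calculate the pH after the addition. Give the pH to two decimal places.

pH = 7.94

OH- converts HOCl to OCl-: HOCl → 0.076 mol, OCl- → 0.177 mol.
Henderson–Hasselbalch with mole ratio 0.177/0.076: pH = 7.57 + (+0.367)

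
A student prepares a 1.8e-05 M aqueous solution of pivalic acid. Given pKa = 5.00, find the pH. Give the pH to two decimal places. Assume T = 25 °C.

(CH3)3CCOOH ⇌ (CH3)3CCOO- + H+
Ka = 10^(−5.00) = 1.00 × 10^-5
Ka = [H+]²/(1.8e-05 − [H+]) = 1.00 × 10^-5
[H+] is not negligible relative to C₀; solve [H+]² + 1e-05·[H+] − 1.8e-10 = 0.
[H+] = (−Ka + √(Ka² + 4·Ka·C₀))/2 = 9.32 × 10^-6 M
pH = −log[H+] = −log(9.32 × 10^-6) = 5.03

pH = 5.03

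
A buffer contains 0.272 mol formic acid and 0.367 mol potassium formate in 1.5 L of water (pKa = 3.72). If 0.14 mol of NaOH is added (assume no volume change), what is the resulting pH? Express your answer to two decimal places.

OH- converts HCOOH to HCOO-: HCOOH → 0.132 mol, HCOO- → 0.507 mol.
pH = pKa + log(n_HCOO-/n_HCOOH) = 3.72 + log(0.507/0.132) = 3.72 + (+0.584)

pH = 4.30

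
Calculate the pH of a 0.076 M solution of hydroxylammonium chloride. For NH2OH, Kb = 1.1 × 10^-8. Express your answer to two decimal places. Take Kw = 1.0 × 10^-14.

pH = 3.58

NH3OH+ is the conjugate acid of the weak base NH2OH.
Ka = Kw/Kb = 1.0×10^-14 / 1.1 × 10^-8 = 9.09 × 10^-7
From the ICE table, Ka = [H+]²/(0.076 − [H+]) = 9.09 × 10^-7.
Neglecting [H+] in the denominator: [H+] = √(9.09 × 10^-7 × 0.076) = 2.63 × 10^-4 M
Check: 0.35% ionized — well under 5%, approximation valid.
pH = −log[H+] = −log(2.63 × 10^-4) = 3.58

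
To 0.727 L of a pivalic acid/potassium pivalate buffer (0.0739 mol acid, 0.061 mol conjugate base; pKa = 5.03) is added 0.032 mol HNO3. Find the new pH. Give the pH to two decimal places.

pH = 4.47

Added H+ converts (CH3)3CCOO- to (CH3)3CCOOH: (CH3)3CCOOH → 0.106 mol, (CH3)3CCOO- → 0.029 mol.
pH = pKa + log(n_(CH3)3CCOO-/n_(CH3)3CCOOH) = 5.03 + log(0.029/0.106) = 5.03 + (-0.563)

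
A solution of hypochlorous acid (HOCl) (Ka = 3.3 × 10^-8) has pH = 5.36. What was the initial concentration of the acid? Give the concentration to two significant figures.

C₀ = 5.8 × 10^-4 M

[H+] = 10^(-5.36) = 4.37 × 10^-6 M = x
Ka = x²/(C₀ − x) ⇒ C₀ = x + x²/Ka
C₀ = 4.37 × 10^-6 + (4.37 × 10^-6)²/(3.3 × 10^-8) = 5.83 × 10^-4 M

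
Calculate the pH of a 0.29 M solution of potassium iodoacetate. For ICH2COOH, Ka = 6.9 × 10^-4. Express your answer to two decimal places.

pH = 8.31

ICH2COO- is the conjugate base of the weak acid ICH2COOH.
Kb = Kw/Ka = 1.0×10^-14 / 6.9 × 10^-4 = 1.45 × 10^-11
From the ICE table, Kb = [OH-]²/(0.29 − [OH-]) = 1.45 × 10^-11.
Since Kb ≪ C₀, [OH-] ≈ √(Kb·C₀) = 2.05 × 10^-6 M.
pOH = −log(2.05 × 10^-6) = 5.69; pH = 14.00 − 5.69 = 8.31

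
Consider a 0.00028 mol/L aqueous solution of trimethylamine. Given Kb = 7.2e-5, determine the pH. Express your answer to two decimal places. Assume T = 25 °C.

(CH3)3N + H2O ⇌ (CH3)3NH+ + OH-
Let x = [OH-] at equilibrium. Kb = x²/(0.00028 − x).
Here C₀/Kb ≈ 3.89, so the small-x approximation fails. Use the quadratic:
x = [−7.2e-05 + √(7.2e-05² + 8.06e-08)]/2 = 1.10 × 10^-4 M
pOH = 3.96, so pH = 14.00 − pOH = 10.04

pH = 10.04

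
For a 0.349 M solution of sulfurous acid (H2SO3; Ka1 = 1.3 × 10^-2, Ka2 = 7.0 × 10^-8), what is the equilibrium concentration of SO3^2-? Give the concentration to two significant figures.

First ionization gives [H+] ≈ [HSO3-] = 6.12 × 10^-2 M.
Second step: Ka2 = [H+][SO3^2-]/[HSO3-] ≈ [SO3^2-] (since [H+] ≈ [HSO3-]).
So [SO3^2-] ≈ Ka2.

7.0 × 10^-8 M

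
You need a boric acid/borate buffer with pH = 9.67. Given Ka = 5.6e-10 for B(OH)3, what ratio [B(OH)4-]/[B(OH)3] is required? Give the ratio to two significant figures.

ratio = 2.6

pKa = -log(5.6 × 10^-10) = 9.252
pH = pKa + log(r) ⇒ log(r) = 9.67 − 9.252 = +0.418
r = [B(OH)4-]/[B(OH)3] = 10^(+0.418) = 2.62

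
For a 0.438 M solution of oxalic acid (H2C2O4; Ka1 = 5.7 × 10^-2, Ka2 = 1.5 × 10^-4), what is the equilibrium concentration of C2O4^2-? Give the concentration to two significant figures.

1.5 × 10^-4 M

First ionization gives [H+] ≈ [HC2O4-] = 1.32 × 10^-1 M.
Second step: Ka2 = [H+][C2O4^2-]/[HC2O4-] ≈ [C2O4^2-] (since [H+] ≈ [HC2O4-]).
So [C2O4^2-] ≈ Ka2.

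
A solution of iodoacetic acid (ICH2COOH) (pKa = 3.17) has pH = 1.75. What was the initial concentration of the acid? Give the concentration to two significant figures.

[H+] = 10^(-1.75) = 1.78 × 10^-2 M = x
Ka = 10^(−3.17) = 6.76 × 10^-4
Ka = x²/(C₀ − x) ⇒ C₀ = x + x²/Ka
C₀ = 1.78 × 10^-2 + (1.78 × 10^-2)²/(6.76 × 10^-4) = 4.86 × 10^-1 M

C₀ = 4.9 × 10^-1 M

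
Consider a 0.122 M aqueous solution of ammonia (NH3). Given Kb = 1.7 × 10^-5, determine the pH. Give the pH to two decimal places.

pH = 11.16

NH3 + H2O ⇌ NH4+ + OH-
From the ICE table, Kb = [OH-]²/(0.122 − [OH-]) = 1.7 × 10^-5.
Assume [OH-] ≪ 0.122: [OH-] ≈ √(1.7 × 10^-5 × 0.122) = 1.44 × 10^-3 M
Check: 1.2% ionized — well under 5%, approximation valid.
pOH = −log(1.44 × 10^-3) = 2.84; pH = 14.00 − 2.84 = 11.16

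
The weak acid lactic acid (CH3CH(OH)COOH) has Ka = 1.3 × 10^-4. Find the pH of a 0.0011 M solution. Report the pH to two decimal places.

CH3CH(OH)COOH ⇌ CH3CH(OH)COO- + H+
From the ICE table, Ka = x²/(0.0011 − x) = 1.3 × 10^-4.
x is not negligible relative to C₀; solve x² + 0.00013·x − 1.43e-07 = 0.
x = [−0.00013 + √(0.00013² + 5.72e-07)]/2 = 3.19 × 10^-4 M
pH = −log(3.19 × 10^-4) = 3.50

pH = 3.50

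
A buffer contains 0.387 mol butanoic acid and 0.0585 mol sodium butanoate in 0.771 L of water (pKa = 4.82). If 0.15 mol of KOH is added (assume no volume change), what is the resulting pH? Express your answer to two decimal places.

OH- converts CH3(CH2)2COOH to CH3(CH2)2COO-: CH3(CH2)2COOH → 0.237 mol, CH3(CH2)2COO- → 0.208 mol.
Henderson–Hasselbalch with mole ratio 0.208/0.237: pH = 4.82 + (-0.057)

pH = 4.76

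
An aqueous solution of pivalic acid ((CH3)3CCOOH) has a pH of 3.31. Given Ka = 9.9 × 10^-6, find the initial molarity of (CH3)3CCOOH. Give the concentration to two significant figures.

[H+] = 10^(-3.31) = 4.90 × 10^-4 M = x
Ka = x²/(C₀ − x) ⇒ C₀ = x + x²/Ka
C₀ = 4.90 × 10^-4 + (4.90 × 10^-4)²/(9.9 × 10^-6) = 2.47 × 10^-2 M

C₀ = 2.5 × 10^-2 M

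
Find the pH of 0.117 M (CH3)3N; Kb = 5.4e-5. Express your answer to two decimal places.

pH = 11.40

(CH3)3N + H2O ⇌ (CH3)3NH+ + OH-
Let x = [OH-] at equilibrium. Kb = x²/(0.117 − x).
Since Kb ≪ C₀, x ≈ √(Kb·C₀) = 2.51 × 10^-3 M.
Check: 2.1% ionized — well under 5%, approximation valid.
pOH = −log(2.51 × 10^-3) = 2.60; pH = 14.00 − 2.60 = 11.40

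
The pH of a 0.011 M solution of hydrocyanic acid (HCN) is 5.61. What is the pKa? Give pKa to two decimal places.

[H+] = 10^(-5.61) = 2.45 × 10^-6 M
At equilibrium [HA] = 0.011 − 2.45 × 10^-6 = 1.10 × 10^-2 M
Ka = [H+][A-]/[HA] = (2.45 × 10^-6)² / 1.10 × 10^-2 = 5.46 × 10^-10
pKa = -log(5.46 × 10^-10) = 9.26

pKa = 9.26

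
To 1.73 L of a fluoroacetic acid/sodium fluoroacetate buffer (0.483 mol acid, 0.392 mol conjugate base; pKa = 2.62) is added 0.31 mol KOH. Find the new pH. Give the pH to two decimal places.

OH- converts FCH2COOH to FCH2COO-: FCH2COOH → 0.173 mol, FCH2COO- → 0.702 mol.
Henderson–Hasselbalch with mole ratio 0.702/0.173: pH = 2.62 + (+0.608)

pH = 3.23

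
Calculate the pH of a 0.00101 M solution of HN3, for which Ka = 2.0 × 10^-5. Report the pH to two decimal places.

pH = 3.88

HN3 ⇌ N3- + H+
Let x = [H+] at equilibrium. Ka = x²/(0.00101 − x).
x is not negligible relative to C₀; solve x² + 2e-05·x − 2.02e-08 = 0.
x = (−Ka + √(Ka² + 4·Ka·C₀))/2 = 1.32 × 10^-4 M
pH = −log(1.32 × 10^-4) = 3.88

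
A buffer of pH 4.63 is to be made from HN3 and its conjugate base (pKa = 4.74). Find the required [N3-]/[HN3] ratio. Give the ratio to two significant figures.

ratio = 0.78

pH = pKa + log(r) ⇒ log(r) = 4.63 − 4.74 = -0.11
r = [N3-]/[HN3] = 10^(-0.11) = 0.776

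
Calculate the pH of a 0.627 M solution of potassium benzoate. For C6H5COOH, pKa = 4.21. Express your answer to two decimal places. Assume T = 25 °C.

pH = 9.00

C6H5COO- is the conjugate base of the weak acid C6H5COOH.
Ka = 10^(−4.21) = 6.17 × 10^-5
Kb = Kw/Ka = 1.0×10^-14 / 6.17 × 10^-5 = 1.62 × 10^-10
From the ICE table, Kb = [OH-]²/(0.627 − [OH-]) = 1.62 × 10^-10.
Since Kb ≪ C₀, [OH-] ≈ √(Kb·C₀) = 1.01 × 10^-5 M.
pOH = −log(1.01 × 10^-5) = 5.00; pH = 14.00 − 5.00 = 9.00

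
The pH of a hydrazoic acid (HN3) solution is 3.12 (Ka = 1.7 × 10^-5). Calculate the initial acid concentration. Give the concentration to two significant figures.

C₀ = 3.5 × 10^-2 M

[H+] = 10^(-3.12) = 7.59 × 10^-4 M = x
Ka = x²/(C₀ − x) ⇒ C₀ = x + x²/Ka
C₀ = 7.59 × 10^-4 + (7.59 × 10^-4)²/(1.7 × 10^-5) = 3.46 × 10^-2 M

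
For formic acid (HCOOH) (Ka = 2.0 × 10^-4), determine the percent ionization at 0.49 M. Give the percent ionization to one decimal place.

HCOOH ⇌ HCOO- + H+; let x = [H+] at equilibrium.
x ≈ √(Ka·C₀) = √(2.0 × 10^-4 × 0.49) = 9.90 × 10^-3 M
Fraction ionized = 9.90 × 10^-3 / 0.49 = 0.0202 → 2.0%

2.0%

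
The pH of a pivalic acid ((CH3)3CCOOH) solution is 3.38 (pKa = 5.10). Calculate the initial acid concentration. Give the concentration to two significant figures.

C₀ = 2.2 × 10^-2 M

[H+] = 10^(-3.38) = 4.17 × 10^-4 M = x
Ka = 10^(−5.10) = 7.94 × 10^-6
Ka = x²/(C₀ − x) ⇒ C₀ = x + x²/Ka
C₀ = 4.17 × 10^-4 + (4.17 × 10^-4)²/(7.94 × 10^-6) = 2.23 × 10^-2 M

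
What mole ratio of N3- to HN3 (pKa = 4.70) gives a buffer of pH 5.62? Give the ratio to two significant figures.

pH = pKa + log(r) ⇒ log(r) = 5.62 − 4.70 = +0.92
r = [N3-]/[HN3] = 10^(+0.92) = 8.32

ratio = 8.3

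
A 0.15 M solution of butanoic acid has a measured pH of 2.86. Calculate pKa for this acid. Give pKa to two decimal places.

[H+] = 10^(-2.86) = 1.38 × 10^-3 M
At equilibrium [HA] = 0.15 − 1.38 × 10^-3 = 1.49 × 10^-1 M
Ka = [H+][A-]/[HA] = (1.38 × 10^-3)² / 1.49 × 10^-1 = 1.28 × 10^-5
pKa = -log(1.28 × 10^-5) = 4.89

pKa = 4.89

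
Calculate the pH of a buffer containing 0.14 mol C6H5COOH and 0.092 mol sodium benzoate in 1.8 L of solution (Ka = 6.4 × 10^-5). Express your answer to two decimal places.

pKa = −log(6.4 × 10^-5) = 4.194
Using pH = pKa + log([base]/[acid]) with [base]/[acid] = 0.092/0.14:
pH = 4.194 + (-0.182) = 4.01

pH = 4.01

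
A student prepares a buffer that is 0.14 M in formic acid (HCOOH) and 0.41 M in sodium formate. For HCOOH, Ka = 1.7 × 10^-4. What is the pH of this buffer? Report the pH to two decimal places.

pKa = −log(1.7 × 10^-4) = 3.770
Henderson–Hasselbalch: pH = pKa + log([HCOO-]/[HCOOH]) = 3.770 + log(0.41/0.14)
pH = 3.770 + (+0.467) = 4.24

pH = 4.24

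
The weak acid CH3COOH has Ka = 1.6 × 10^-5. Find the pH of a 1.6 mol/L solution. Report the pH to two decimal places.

pH = 2.30

CH3COOH ⇌ CH3COO- + H+
Ka = [H+]²/(1.6 − [H+]) = 1.6 × 10^-5
Neglecting [H+] in the denominator: [H+] = √(1.6 × 10^-5 × 1.6) = 5.06 × 10^-3 M
pH = −log[H+] = −log(5.06 × 10^-3) = 2.30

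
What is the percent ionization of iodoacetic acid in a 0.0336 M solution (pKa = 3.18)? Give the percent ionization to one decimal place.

13.1%

ICH2COOH ⇌ ICH2COO- + H+; let x = [H+] at equilibrium.
Ka = 10^(−3.18) = 6.61 × 10^-4
Ka = x²/(C₀ − x); solving the quadratic gives x = 4.39 × 10^-3 M.
% ionization = x/C₀ × 100% = 4.39 × 10^-3/0.0336 × 100% = 13.1%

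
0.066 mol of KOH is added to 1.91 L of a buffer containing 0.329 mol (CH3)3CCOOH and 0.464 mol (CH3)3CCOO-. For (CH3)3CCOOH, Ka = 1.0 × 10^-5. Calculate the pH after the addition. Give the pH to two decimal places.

pH = 5.30

After neutralization: n((CH3)3CCOOH) = 0.263 mol, n((CH3)3CCOO-) = 0.53 mol.
pKa = −log(1.0 × 10^-5) = 5.000
Henderson–Hasselbalch with mole ratio 0.53/0.263: pH = 5.000 + (+0.304)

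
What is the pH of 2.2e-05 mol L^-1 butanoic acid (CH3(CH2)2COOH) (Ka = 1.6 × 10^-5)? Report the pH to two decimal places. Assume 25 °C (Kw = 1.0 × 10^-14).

CH3(CH2)2COOH ⇌ CH3(CH2)2COO- + H+
Ka = x²/(2.2e-05 − x) = 1.6 × 10^-5
Here C₀/Ka ≈ 1.38, so the small-x approximation fails. Use the quadratic:
x = (−Ka + √(Ka² + 4·Ka·C₀))/2 = 1.24 × 10^-5 M
pH = −log(1.24 × 10^-5) = 4.91

pH = 4.91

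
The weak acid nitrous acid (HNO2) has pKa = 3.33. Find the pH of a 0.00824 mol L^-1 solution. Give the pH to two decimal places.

pH = 2.76

HNO2 ⇌ NO2- + H+
Ka = 10^(−3.33) = 4.68 × 10^-4
Ka = [H+]²/(0.00824 − [H+]) = 4.68 × 10^-4
[H+] is not negligible relative to C₀; solve [H+]² + 0.000468·[H+] − 3.86e-06 = 0.
[H+] = [−0.000468 + √(0.000468² + 1.54e-05)]/2 = 1.74 × 10^-3 M
pH = −log(1.74 × 10^-3) = 2.76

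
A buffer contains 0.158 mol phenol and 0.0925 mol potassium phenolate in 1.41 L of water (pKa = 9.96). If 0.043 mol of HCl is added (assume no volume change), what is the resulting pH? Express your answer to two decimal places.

Added H+ converts C6H5O- to C6H5OH: C6H5OH → 0.201 mol, C6H5O- → 0.0495 mol.
pH = pKa + log(n_C6H5O-/n_C6H5OH) = 9.96 + log(0.0495/0.201) = 9.96 + (-0.609)

pH = 9.35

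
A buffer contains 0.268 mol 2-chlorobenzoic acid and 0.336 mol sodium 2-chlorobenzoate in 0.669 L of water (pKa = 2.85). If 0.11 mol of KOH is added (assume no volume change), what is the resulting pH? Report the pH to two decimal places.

pH = 3.30

OH- converts ClC6H4COOH to ClC6H4COO-: ClC6H4COOH → 0.158 mol, ClC6H4COO- → 0.446 mol.
Henderson–Hasselbalch with mole ratio 0.446/0.158: pH = 2.85 + (+0.451)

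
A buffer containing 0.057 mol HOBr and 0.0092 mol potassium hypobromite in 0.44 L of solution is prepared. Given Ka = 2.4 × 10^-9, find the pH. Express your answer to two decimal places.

pH = 7.83

pKa = −log(2.4 × 10^-9) = 8.620
pH = pKa + log([A⁻]/[HA]) = 8.620 + log(0.0092/0.057)
pH = 8.620 + (-0.792) = 7.83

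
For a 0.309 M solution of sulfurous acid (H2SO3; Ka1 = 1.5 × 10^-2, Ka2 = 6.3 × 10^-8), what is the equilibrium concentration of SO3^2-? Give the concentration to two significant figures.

6.3 × 10^-8 M

First ionization gives [H+] ≈ [HSO3-] = 6.10 × 10^-2 M.
Second step: Ka2 = [H+][SO3^2-]/[HSO3-] ≈ [SO3^2-] (since [H+] ≈ [HSO3-]).
So [SO3^2-] ≈ Ka2.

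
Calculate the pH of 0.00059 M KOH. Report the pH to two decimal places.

pH = 10.77

KOH is a strong base; [OH-] = 0.00059 M.
pOH = -log(0.00059) = 3.23
pH = 14.00 - 3.23 = 10.77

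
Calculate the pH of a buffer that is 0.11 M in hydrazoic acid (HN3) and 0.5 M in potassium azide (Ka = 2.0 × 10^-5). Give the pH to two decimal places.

pH = 5.36

pKa = −log(2.0 × 10^-5) = 4.699
pH = pKa + log([A⁻]/[HA]) = 4.699 + log(0.5/0.11)
pH = 4.699 + (+0.658) = 5.36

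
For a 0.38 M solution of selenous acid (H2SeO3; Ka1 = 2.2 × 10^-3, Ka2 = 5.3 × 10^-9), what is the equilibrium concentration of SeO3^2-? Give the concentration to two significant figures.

5.3 × 10^-9 M

First ionization gives [H+] ≈ [HSeO3-] = 2.78 × 10^-2 M.
Second step: Ka2 = [H+][SeO3^2-]/[HSeO3-] ≈ [SeO3^2-] (since [H+] ≈ [HSeO3-]).
So [SeO3^2-] ≈ Ka2.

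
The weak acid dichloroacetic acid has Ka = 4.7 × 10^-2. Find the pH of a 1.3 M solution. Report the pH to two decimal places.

pH = 0.65

Cl2CHCOOH ⇌ Cl2CHCOO- + H+
Ka = x²/(1.3 − x) = 4.7 × 10^-2
x is not negligible relative to C₀; solve x² + 0.047·x − 0.0611 = 0.
x = [−0.047 + √(0.047² + 0.244)]/2 = 2.25 × 10^-1 M
pH = −log[H+] = −log(2.25 × 10^-1) = 0.65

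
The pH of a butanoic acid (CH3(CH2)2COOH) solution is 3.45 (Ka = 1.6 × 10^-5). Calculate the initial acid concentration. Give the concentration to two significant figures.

[H+] = 10^(-3.45) = 3.55 × 10^-4 M = x
Ka = x²/(C₀ − x) ⇒ C₀ = x + x²/Ka
C₀ = 3.55 × 10^-4 + (3.55 × 10^-4)²/(1.6 × 10^-5) = 8.23 × 10^-3 M

C₀ = 8.2 × 10^-3 M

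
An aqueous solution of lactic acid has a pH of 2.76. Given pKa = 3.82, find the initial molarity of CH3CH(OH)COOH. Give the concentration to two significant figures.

C₀ = 2.2 × 10^-2 M

[H+] = 10^(-2.76) = 1.74 × 10^-3 M = x
Ka = 10^(−3.82) = 1.51 × 10^-4
Ka = x²/(C₀ − x) ⇒ C₀ = x + x²/Ka
C₀ = 1.74 × 10^-3 + (1.74 × 10^-3)²/(1.51 × 10^-4) = 2.18 × 10^-2 M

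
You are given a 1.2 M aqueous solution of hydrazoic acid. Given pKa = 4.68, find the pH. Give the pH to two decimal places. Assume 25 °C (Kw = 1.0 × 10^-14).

pH = 2.30

HN3 ⇌ N3- + H+
Ka = 10^(−4.68) = 2.09 × 10^-5
Ka = x²/(1.2 − x) = 2.09 × 10^-5
Since Ka ≪ C₀, x ≈ √(Ka·C₀) = 5.01 × 10^-3 M.
(x/C₀ = 0.42% < 5%, so the approximation holds.)
pH = −log(5.01 × 10^-3) = 2.30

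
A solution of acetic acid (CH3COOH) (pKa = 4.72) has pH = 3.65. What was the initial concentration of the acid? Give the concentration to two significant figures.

[H+] = 10^(-3.65) = 2.24 × 10^-4 M = x
Ka = 10^(−4.72) = 1.91 × 10^-5
Ka = x²/(C₀ − x) ⇒ C₀ = x + x²/Ka
C₀ = 2.24 × 10^-4 + (2.24 × 10^-4)²/(1.91 × 10^-5) = 2.85 × 10^-3 M

C₀ = 2.9 × 10^-3 M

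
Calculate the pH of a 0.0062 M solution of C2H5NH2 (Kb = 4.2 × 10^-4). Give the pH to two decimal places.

pH = 11.15

C2H5NH2 + H2O ⇌ C2H5NH3+ + OH-
From the ICE table, Kb = [OH-]²/(0.0062 − [OH-]) = 4.2 × 10^-4.
Here C₀/Kb ≈ 14.8, so the small-[OH-] approximation fails. Use the quadratic:
[OH-] = (−Kb + √(Kb² + 4·Kb·C₀))/2 = 1.42 × 10^-3 M
pOH = −log(1.42 × 10^-3) = 2.85; pH = 14.00 − 2.85 = 11.15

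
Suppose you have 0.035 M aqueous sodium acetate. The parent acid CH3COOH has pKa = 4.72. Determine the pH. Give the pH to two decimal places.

CH3COO- is the conjugate base of the weak acid CH3COOH.
Ka = 10^(−4.72) = 1.91 × 10^-5
Kb = Kw/Ka = 1.0×10^-14 / 1.91 × 10^-5 = 5.24 × 10^-10
Kb = [OH-]²/(0.035 − [OH-]) = 5.24 × 10^-10
Neglecting [OH-] in the denominator: [OH-] = √(5.24 × 10^-10 × 0.035) = 4.28 × 10^-6 M
pOH = −log(4.28 × 10^-6) = 5.37; pH = 14.00 − 5.37 = 8.63

pH = 8.63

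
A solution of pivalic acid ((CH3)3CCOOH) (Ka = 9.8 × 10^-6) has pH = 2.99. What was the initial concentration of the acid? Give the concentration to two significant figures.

[H+] = 10^(-2.99) = 1.02 × 10^-3 M = x
Ka = x²/(C₀ − x) ⇒ C₀ = x + x²/Ka
C₀ = 1.02 × 10^-3 + (1.02 × 10^-3)²/(9.8 × 10^-6) = 1.07 × 10^-1 M

C₀ = 1.1 × 10^-1 M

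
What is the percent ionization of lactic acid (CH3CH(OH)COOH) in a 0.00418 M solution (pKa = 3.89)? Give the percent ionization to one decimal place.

16.1%

CH3CH(OH)COOH ⇌ CH3CH(OH)COO- + H+; let x = [H+] at equilibrium.
Ka = 10^(−3.89) = 1.29 × 10^-4
Solve x² + 0.000129x − 5.39e-07 = 0 → x = 6.73 × 10^-4 M
Fraction ionized = 6.73 × 10^-4 / 0.00418 = 0.1610 → 16.1%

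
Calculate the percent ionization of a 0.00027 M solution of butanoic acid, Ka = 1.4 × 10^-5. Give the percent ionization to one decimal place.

20.3%

CH3(CH2)2COOH ⇌ CH3(CH2)2COO- + H+; let x = [H+] at equilibrium.
Solve x² + 1.4e-05x − 3.78e-09 = 0 → x = 5.49 × 10^-5 M
% ionization = x/C₀ × 100% = 5.49 × 10^-5/0.00027 × 100% = 20.3%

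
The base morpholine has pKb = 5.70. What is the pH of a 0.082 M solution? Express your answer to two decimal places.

pH = 10.61

C4H8ONH + H2O ⇌ C4H8ONH2+ + OH-
Kb = 10^(−5.70) = 2.00 × 10^-6
Kb = [OH-]²/(0.082 − [OH-]) = 2.00 × 10^-6
Since Kb ≪ C₀, [OH-] ≈ √(Kb·C₀) = 4.05 × 10^-4 M.
([OH-]/C₀ = 0.49% < 5%, so the approximation holds.)
pOH = −log(4.05 × 10^-4) = 3.39; pH = 14.00 − 3.39 = 10.61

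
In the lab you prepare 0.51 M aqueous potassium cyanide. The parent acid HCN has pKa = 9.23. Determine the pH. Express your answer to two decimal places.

pH = 11.47

CN- is the conjugate base of the weak acid HCN.
Ka = 10^(−9.23) = 5.89 × 10^-10
Kb = Kw/Ka = 1.0×10^-14 / 5.89 × 10^-10 = 1.70 × 10^-5
Kb = [OH-]²/(0.51 − [OH-]) = 1.70 × 10^-5
Since Kb ≪ C₀, [OH-] ≈ √(Kb·C₀) = 2.94 × 10^-3 M.
Check: 0.58% ionized — well under 5%, approximation valid.
pOH = −log(2.94 × 10^-3) = 2.53; pH = 14.00 − 2.53 = 11.47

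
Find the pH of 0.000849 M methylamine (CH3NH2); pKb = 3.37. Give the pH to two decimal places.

CH3NH2 + H2O ⇌ CH3NH3+ + OH-
Kb = 10^(−3.37) = 4.27 × 10^-4
From the ICE table, Kb = [OH-]²/(0.000849 − [OH-]) = 4.27 × 10^-4.
Here C₀/Kb ≈ 1.99, so the small-[OH-] approximation fails. Use the quadratic:
[OH-] = (−Kb + √(Kb² + 4·Kb·C₀))/2 = 4.25 × 10^-4 M
pOH = 3.37, so pH = 14.00 − pOH = 10.63

pH = 10.63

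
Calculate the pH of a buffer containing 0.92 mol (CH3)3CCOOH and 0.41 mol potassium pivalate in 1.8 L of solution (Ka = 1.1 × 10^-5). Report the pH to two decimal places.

pH = 4.61

pKa = −log(1.1 × 10^-5) = 4.959
Using pH = pKa + log([base]/[acid]) with [base]/[acid] = 0.41/0.92:
pH = 4.959 + (-0.351) = 4.61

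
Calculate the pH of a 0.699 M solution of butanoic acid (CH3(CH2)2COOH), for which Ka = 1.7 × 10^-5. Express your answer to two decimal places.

CH3(CH2)2COOH ⇌ CH3(CH2)2COO- + H+
Let x = [H+] at equilibrium. Ka = x²/(0.699 − x).
Since Ka ≪ C₀, x ≈ √(Ka·C₀) = 3.45 × 10^-3 M.
(x/C₀ = 0.49% < 5%, so the approximation holds.)
pH = −log(3.45 × 10^-3) = 2.46

pH = 2.46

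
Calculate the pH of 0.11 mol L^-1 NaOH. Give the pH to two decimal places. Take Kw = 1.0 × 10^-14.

pH = 13.04

NaOH is a strong base; [OH-] = 0.11 M.
pOH = -log(0.11) = 0.96
pH = 14.00 - 0.96 = 13.04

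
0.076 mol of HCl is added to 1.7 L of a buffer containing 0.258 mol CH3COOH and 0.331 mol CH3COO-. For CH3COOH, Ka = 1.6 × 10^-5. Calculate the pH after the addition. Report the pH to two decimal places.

After neutralization: n(CH3COOH) = 0.334 mol, n(CH3COO-) = 0.255 mol.
pKa = −log(1.6 × 10^-5) = 4.796
pH = pKa + log([A⁻]/[HA]) = 4.796 + log(0.255/0.334) = 4.796 -0.117

pH = 4.68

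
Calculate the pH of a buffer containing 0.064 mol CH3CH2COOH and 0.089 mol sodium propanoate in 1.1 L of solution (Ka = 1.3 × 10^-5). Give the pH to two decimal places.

pH = 5.03

pKa = −log(1.3 × 10^-5) = 4.886
Using pH = pKa + log([base]/[acid]) with [base]/[acid] = 0.089/0.064:
pH = 4.886 + (+0.143) = 5.03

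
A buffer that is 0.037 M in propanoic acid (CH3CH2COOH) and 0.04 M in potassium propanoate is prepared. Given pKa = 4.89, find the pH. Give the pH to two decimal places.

pH = 4.92

pH = pKa + log([A⁻]/[HA]) = 4.89 + log(0.04/0.037)
pH = 4.89 + (+0.034) = 4.92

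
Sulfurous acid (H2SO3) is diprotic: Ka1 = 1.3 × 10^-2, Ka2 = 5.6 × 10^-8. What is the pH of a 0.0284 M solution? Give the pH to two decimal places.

Since Ka1 ≫ Ka2, the first ionization dominates [H+].
Ka1 = x²/(0.0284 − x) = 1.3 × 10^-2
Solving the quadratic: x = (−Ka1 + √(Ka1² + 4·Ka1·C₀))/2 = 1.38 × 10^-2 M
pH = −log(1.38 × 10^-2) = 1.86

pH = 1.86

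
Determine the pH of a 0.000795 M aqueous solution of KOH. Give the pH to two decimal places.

KOH is a strong base; [OH-] = 0.000795 M.
pOH = -log(0.000795) = 3.10
pH = 14.00 - 3.10 = 10.90

pH = 10.90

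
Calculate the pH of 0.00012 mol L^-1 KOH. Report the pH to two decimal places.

KOH is a strong base; [OH-] = 0.00012 M.
pOH = -log(0.00012) = 3.92
pH = 14.00 - 3.92 = 10.08

pH = 10.08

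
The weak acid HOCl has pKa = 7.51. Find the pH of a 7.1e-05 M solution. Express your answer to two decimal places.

HOCl ⇌ OCl- + H+
Ka = 10^(−7.51) = 3.09 × 10^-8
Ka = x²/(7.1e-05 − x) = 3.09 × 10^-8
Neglecting x in the denominator: x = √(3.09 × 10^-8 × 7.1e-05) = 1.48 × 10^-6 M
pH = −log(1.48 × 10^-6) = 5.83

pH = 5.83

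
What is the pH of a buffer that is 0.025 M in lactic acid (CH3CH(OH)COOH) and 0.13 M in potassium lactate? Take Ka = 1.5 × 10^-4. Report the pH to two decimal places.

pH = 4.54

pKa = −log(1.5 × 10^-4) = 3.824
Using pH = pKa + log([base]/[acid]) with [base]/[acid] = 0.13/0.025:
pH = 3.824 + (+0.716) = 4.54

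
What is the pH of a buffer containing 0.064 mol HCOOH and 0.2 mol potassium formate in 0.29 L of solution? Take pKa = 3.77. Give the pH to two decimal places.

Using pH = pKa + log([base]/[acid]) with [base]/[acid] = 0.2/0.064:
pH = 3.77 + (+0.495) = 4.26

pH = 4.26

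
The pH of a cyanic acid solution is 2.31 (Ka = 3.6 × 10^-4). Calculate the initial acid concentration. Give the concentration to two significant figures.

C₀ = 7.2 × 10^-2 M

[H+] = 10^(-2.31) = 4.90 × 10^-3 M = x
Ka = x²/(C₀ − x) ⇒ C₀ = x + x²/Ka
C₀ = 4.90 × 10^-3 + (4.90 × 10^-3)²/(3.6 × 10^-4) = 7.16 × 10^-2 M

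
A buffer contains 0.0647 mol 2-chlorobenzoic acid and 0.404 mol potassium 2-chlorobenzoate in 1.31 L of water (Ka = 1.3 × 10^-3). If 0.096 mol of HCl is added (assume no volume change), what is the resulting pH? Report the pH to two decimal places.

After neutralization: n(ClC6H4COOH) = 0.161 mol, n(ClC6H4COO-) = 0.308 mol.
pKa = −log(1.3 × 10^-3) = 2.886
Henderson–Hasselbalch with mole ratio 0.308/0.161: pH = 2.886 + (+0.282)

pH = 3.17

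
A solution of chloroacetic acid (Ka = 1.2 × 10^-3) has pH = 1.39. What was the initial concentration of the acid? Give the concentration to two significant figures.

[H+] = 10^(-1.39) = 4.07 × 10^-2 M = x
Ka = x²/(C₀ − x) ⇒ C₀ = x + x²/Ka
C₀ = 4.07 × 10^-2 + (4.07 × 10^-2)²/(1.2 × 10^-3) = 1.42 M

C₀ = 1.4 M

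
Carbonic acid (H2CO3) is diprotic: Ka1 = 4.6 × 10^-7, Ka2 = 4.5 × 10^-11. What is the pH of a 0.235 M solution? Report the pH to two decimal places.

pH = 3.48

Ka1 ≫ Ka2, so treat the first dissociation as the only significant source of H+.
Ka1 = x²/(0.235 − x) = 4.6 × 10^-7
x ≈ √(4.6 × 10^-7 × 0.235) = 3.29 × 10^-4 M
pH = −log(3.29 × 10^-4) = 3.48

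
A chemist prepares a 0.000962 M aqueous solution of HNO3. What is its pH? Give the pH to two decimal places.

pH = 3.02

HNO3 is a strong acid and dissociates completely, so [H+] = 0.000962 M.
pH = -log(0.000962) = 3.02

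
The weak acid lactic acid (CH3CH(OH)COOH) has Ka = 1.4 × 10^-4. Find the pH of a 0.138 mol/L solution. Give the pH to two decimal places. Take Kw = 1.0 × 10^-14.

CH3CH(OH)COOH ⇌ CH3CH(OH)COO- + H+
Let x = [H+] at equilibrium. Ka = x²/(0.138 − x).
Since Ka ≪ C₀, x ≈ √(Ka·C₀) = 4.40 × 10^-3 M.
pH = −log(4.40 × 10^-3) = 2.36

pH = 2.36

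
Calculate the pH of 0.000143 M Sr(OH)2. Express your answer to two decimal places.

pH = 10.46

Sr(OH)2 is a strong base (each formula unit releases 2 OH-); [OH-] = 0.000286 M.
pOH = -log(0.000286) = 3.54
pH = 14.00 - 3.54 = 10.46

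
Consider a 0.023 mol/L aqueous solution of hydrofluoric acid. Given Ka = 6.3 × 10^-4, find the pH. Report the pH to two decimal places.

pH = 2.46

HF ⇌ F- + H+
From the ICE table, Ka = [H+]²/(0.023 − [H+]) = 6.3 × 10^-4.
[H+] is not negligible relative to C₀; solve [H+]² + 0.00063·[H+] − 1.45e-05 = 0.
[H+] = (−Ka + √(Ka² + 4·Ka·C₀))/2 = 3.50 × 10^-3 M
pH = −log[H+] = −log(3.50 × 10^-3) = 2.46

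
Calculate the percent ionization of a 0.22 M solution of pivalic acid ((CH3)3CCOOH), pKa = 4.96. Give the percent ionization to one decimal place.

(CH3)3CCOOH ⇌ (CH3)3CCOO- + H+; let x = [H+] at equilibrium.
Ka = 10^(−4.96) = 1.10 × 10^-5
x ≈ √(Ka·C₀) = √(1.10 × 10^-5 × 0.22) = 1.56 × 10^-3 M
% ionization = x/C₀ × 100% = 1.56 × 10^-3/0.22 × 100% = 0.7%

0.7%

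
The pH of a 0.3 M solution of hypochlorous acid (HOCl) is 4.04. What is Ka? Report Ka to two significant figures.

Ka = 2.8 × 10^-8

[H+] = 10^(-4.04) = 9.12 × 10^-5 M
At equilibrium [HA] = 0.3 − 9.12 × 10^-5 = 3.00 × 10^-1 M
Ka = [H+][A-]/[HA] = (9.12 × 10^-5)² / 3.00 × 10^-1 = 2.8 × 10^-8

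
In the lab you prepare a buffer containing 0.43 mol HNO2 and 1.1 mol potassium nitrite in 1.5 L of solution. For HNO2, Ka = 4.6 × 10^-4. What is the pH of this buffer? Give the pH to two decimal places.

pKa = −log(4.6 × 10^-4) = 3.337
pH = pKa + log([A⁻]/[HA]) = 3.337 + log(1.1/0.43)
pH = 3.337 + (+0.408) = 3.75

pH = 3.75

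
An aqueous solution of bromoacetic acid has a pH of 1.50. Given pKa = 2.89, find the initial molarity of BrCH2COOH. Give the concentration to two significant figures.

C₀ = 8.1 × 10^-1 M

[H+] = 10^(-1.50) = 3.16 × 10^-2 M = x
Ka = 10^(−2.89) = 1.29 × 10^-3
Ka = x²/(C₀ − x) ⇒ C₀ = x + x²/Ka
C₀ = 3.16 × 10^-2 + (3.16 × 10^-2)²/(1.29 × 10^-3) = 8.06 × 10^-1 M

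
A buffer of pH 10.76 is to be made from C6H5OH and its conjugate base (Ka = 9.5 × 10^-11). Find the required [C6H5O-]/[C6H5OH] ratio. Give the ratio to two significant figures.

ratio = 5.5

pKa = -log(9.5 × 10^-11) = 10.022
pH = pKa + log(r) ⇒ log(r) = 10.76 − 10.022 = +0.738
r = [C6H5O-]/[C6H5OH] = 10^(+0.738) = 5.47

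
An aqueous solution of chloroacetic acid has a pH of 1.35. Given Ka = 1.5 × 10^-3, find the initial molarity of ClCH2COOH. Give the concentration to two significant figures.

[H+] = 10^(-1.35) = 4.47 × 10^-2 M = x
Ka = x²/(C₀ − x) ⇒ C₀ = x + x²/Ka
C₀ = 4.47 × 10^-2 + (4.47 × 10^-2)²/(1.5 × 10^-3) = 1.38 M

C₀ = 1.4 M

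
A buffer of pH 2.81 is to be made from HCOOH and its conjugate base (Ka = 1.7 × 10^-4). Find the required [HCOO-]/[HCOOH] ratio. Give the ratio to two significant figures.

pKa = -log(1.7 × 10^-4) = 3.770
pH = pKa + log(r) ⇒ log(r) = 2.81 − 3.770 = -0.960
r = [HCOO-]/[HCOOH] = 10^(-0.960) = 0.11

ratio = 0.11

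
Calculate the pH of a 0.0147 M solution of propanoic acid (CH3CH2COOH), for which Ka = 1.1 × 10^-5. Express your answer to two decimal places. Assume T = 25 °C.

CH3CH2COOH ⇌ CH3CH2COO- + H+
From the ICE table, Ka = x²/(0.0147 − x) = 1.1 × 10^-5.
Assume x ≪ 0.0147: x ≈ √(1.1 × 10^-5 × 0.0147) = 4.02 × 10^-4 M
(x/C₀ = 2.7% < 5%, so the approximation holds.)
pH = −log(4.02 × 10^-4) = 3.40

pH = 3.40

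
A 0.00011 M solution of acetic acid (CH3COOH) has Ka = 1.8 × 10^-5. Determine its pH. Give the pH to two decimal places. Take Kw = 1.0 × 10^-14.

CH3COOH ⇌ CH3COO- + H+
From the ICE table, Ka = [H+]²/(0.00011 − [H+]) = 1.8 × 10^-5.
[H+] is not negligible relative to C₀; solve [H+]² + 1.8e-05·[H+] − 1.98e-09 = 0.
[H+] = [−1.8e-05 + √(1.8e-05² + 7.92e-09)]/2 = 3.64 × 10^-5 M
pH = −log(3.64 × 10^-5) = 4.44

pH = 4.44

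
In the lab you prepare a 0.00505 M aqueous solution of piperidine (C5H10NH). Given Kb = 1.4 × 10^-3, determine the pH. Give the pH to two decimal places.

pH = 11.31

C5H10NH + H2O ⇌ C5H10NH2+ + OH-
Kb = [OH-]²/(0.00505 − [OH-]) = 1.4 × 10^-3
[OH-] is not negligible relative to C₀; solve [OH-]² + 0.0014·[OH-] − 7.07e-06 = 0.
[OH-] = (−Kb + √(Kb² + 4·Kb·C₀))/2 = 2.05 × 10^-3 M
pOH = 2.69, so pH = 14.00 − pOH = 11.31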